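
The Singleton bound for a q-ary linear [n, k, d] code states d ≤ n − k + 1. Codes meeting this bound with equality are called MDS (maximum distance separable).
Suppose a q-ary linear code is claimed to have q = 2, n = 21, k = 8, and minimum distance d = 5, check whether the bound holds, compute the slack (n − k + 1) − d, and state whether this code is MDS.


Singleton RHS = n − k + 1 = 14, slack = 9, bound satisfied, not MDS.

Singleton bound: d ≤ n − k + 1.
Here n = 21, k = 8, so n − k + 1 = 14.
Given d = 5, check d ≤ 14: YES.
Slack = (n − k + 1) − d = 9.
The code is NOT MDS (slack = 9 > 0).
Description: the claimed parameters are [21, 8, 5]_2; such a code would be non-MDS.


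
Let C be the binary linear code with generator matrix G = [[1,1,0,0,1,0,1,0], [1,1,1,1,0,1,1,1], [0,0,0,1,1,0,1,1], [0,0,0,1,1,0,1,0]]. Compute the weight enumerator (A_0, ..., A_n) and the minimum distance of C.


Weight distribution: A_0 = 1, A_1 = 1, A_3 = 3, A_4 = 5, A_5 = 3, A_6 = 2, A_7 = 1. Minimum distance d = 1.

Enumerate all 2^4 = 16 messages m ∈ F_2^4.
For each, compute codeword c = mG in F_2^8, then tally its weight.
  m = 0000 → c = 00000000, weight = 0.
  m = 1000 → c = 11001010, weight = 4.
  m = 0100 → c = 11110111, weight = 7.
  m = 1100 → c = 00111101, weight = 5.
  m = 0010 → c = 00011011, weight = 4.
  m = 1010 → c = 11010001, weight = 4.
  m = 0110 → c = 11101100, weight = 5.
  m = 1110 → c = 00100110, weight = 3.
  m = 0001 → c = 00011010, weight = 3.
  m = 1001 → c = 11010000, weight = 3.
  m = 0101 → c = 11101101, weight = 6.
  m = 1101 → c = 00100111, weight = 4.
  m = 0011 → c = 00000001, weight = 1.
  m = 1011 → c = 11001011, weight = 5.
  m = 0111 → c = 11110110, weight = 6.
  m = 1111 → c = 00111100, weight = 4.
Tally weights:
  weight 0: 1 codewords.
  weight 1: 1 codewords.
  weight 3: 3 codewords.
  weight 4: 5 codewords.
  weight 5: 3 codewords.
  weight 6: 2 codewords.
  weight 7: 1 codewords.
Minimum distance d = smallest w > 0 with A_w > 0 = 1.
Sanity: Σ A_w = 16 = 2^4 = 16 ✓.


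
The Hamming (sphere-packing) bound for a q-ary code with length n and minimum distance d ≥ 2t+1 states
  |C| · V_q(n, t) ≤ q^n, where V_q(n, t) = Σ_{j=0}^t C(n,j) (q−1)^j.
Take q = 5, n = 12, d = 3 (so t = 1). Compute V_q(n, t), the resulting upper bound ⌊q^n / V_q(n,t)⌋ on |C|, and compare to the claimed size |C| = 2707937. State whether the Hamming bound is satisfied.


V_q(n, t) = 49, q^n = 244140625, Hamming bound = 4982461, |C| = 2707937 ≤ bound (satisfied).

Step 1: Compute V_q(n, t) = Σ_{j=0}^1 C(n, j) (q−1)^j.
  j = 0: C(12,0)·(4)^0 = 1·1 = 1.
  j = 1: C(12,1)·(4)^1 = 12·4 = 48.
  V_q(n, t) = 1 + 48 = 49.
Step 2: q^n = 5^12 = 244140625.
Step 3: Hamming bound ⌊q^n / V_q(n,t)⌋ = ⌊244140625/49⌋ = 4982461.
Step 4: Compare |C| = 2707937 to 4982461: satisfied.
The claimed |C| lies below the Hamming bound.


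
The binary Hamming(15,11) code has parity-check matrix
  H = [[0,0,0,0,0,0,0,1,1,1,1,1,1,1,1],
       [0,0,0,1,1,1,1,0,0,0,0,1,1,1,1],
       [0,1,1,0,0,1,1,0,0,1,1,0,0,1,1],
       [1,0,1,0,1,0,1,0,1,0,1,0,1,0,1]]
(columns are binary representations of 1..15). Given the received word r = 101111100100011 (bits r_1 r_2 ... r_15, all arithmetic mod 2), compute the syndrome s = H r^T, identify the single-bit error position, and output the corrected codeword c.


s = (1, 0, 0, 1)^T, error position = 9, corrected codeword c = 101111101100011

Compute s = H r^T mod 2 one row at a time:
  s_1 = 0 + 0 + 1 + 0 + 0 + 0 + 1 + 1 = 3 ≡ 1 (mod 2).
  s_2 = 1 + 1 + 1 + 1 + 0 + 0 + 1 + 1 = 6 ≡ 0 (mod 2).
  s_3 = 0 + 1 + 1 + 1 + 1 + 0 + 1 + 1 = 6 ≡ 0 (mod 2).
  s_4 = 1 + 1 + 1 + 1 + 0 + 0 + 0 + 1 = 5 ≡ 1 (mod 2).
s = (1, 0, 0, 1)^T — this equals column 9 of H (binary 1001), so error is at position 9.
Correct: flip bit 9 of r = 101111100100011 to get c = 101111101100011.


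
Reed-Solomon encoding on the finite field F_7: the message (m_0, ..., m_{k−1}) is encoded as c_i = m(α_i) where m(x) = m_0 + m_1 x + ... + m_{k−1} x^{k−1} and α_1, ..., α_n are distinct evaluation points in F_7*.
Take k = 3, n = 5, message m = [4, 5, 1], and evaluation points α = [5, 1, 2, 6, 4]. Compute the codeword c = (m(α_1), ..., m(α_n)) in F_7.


c = [5, 3, 4, 0, 5]

Message polynomial: m(x) = 4 + 5·x + 1·x^2 (mod 7).
For each evaluation point α_i, compute m(α_i) mod 7:
  α_1 = 5: Horner steps 1 → 3 → 5, so m(5) = 5.
  α_2 = 1: Horner steps 1 → 6 → 3, so m(1) = 3.
  α_3 = 2: Horner steps 1 → 0 → 4, so m(2) = 4.
  α_4 = 6: Horner steps 1 → 4 → 0, so m(6) = 0.
  α_5 = 4: Horner steps 1 → 2 → 5, so m(4) = 5.
Codeword c = [5, 3, 4, 0, 5] ∈ F_7^5.


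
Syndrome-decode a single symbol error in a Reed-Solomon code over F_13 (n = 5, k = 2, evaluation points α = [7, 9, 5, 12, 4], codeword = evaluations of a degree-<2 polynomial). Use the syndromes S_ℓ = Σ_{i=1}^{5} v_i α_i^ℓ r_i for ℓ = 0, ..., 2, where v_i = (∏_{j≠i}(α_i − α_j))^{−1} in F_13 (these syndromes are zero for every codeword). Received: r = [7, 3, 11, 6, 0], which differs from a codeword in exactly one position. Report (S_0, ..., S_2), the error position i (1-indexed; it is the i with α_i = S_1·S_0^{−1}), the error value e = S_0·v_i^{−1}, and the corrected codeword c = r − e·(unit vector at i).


S = (6, 7, 6), error at position 4, error magnitude e = 9, c = [7, 3, 11, 10, 0].

Step 1: column multipliers v_i = (∏_{j≠i}(α_i − α_j))^{−1} mod 13.
  i = 1 (α = 7): (7−9)(7−5)(7−12)(7−4) = (−2)·2·(−5)·3 = 60 ≡ 8, so v_1 = 8^{−1} = 5 (mod 13).
  i = 2 (α = 9): (9−7)(9−5)(9−12)(9−4) = 2·4·(−3)·5 = −120 ≡ 10, so v_2 = 10^{−1} = 4 (mod 13).
  i = 3 (α = 5): (5−7)(5−9)(5−12)(5−4) = (−2)·(−4)·(−7)·1 = −56 ≡ 9, so v_3 = 9^{−1} = 3 (mod 13).
  i = 4 (α = 12): (12−7)(12−9)(12−5)(12−4) = 5·3·7·8 = 840 ≡ 8, so v_4 = 8^{−1} = 5 (mod 13).
  i = 5 (α = 4): (4−7)(4−9)(4−5)(4−12) = (−3)·(−5)·(−1)·(−8) = 120 ≡ 3, so v_5 = 3^{−1} = 9 (mod 13).
  v = [5, 4, 3, 5, 9].
Step 2: syndromes of r = [7, 3, 11, 6, 0] (all sums mod 13).
  S_0 = Σ v_i r_i = 5·7 + 4·3 + 3·11 + 5·6 + 9·0 = 110 ≡ 6.
  S_1 = Σ v_i α_i r_i = 5·7·7 + 4·9·3 + 3·5·11 + 5·12·6 + 9·4·0 = 878 ≡ 7.
  α_i^2 mod 13 = [10, 3, 12, 1, 3].
  S_2 = Σ v_i α_i^2 r_i = 5·10·7 + 4·3·3 + 3·12·11 + 5·1·6 + 9·3·0 = 812 ≡ 6.
  S = (6, 7, 6) ≠ 0, so r is not a codeword (an error is present).
Step 3: locate the error. For a single error e at position i, S_ℓ = v_i·e·α_i^ℓ, so α_err = S_1/S_0.
  S_0^{−1} = 6^{−1} = 11 (mod 13), so α_err = 7·11 = 77 ≡ 12 = α_4. Error position i = 4.
  Consistency check: S_2/S_1 = 6·2 = 12 ≡ 12 = α_err ✓ (single-error assumption holds).
Step 4: error magnitude e = S_0/v_4 = S_0·∏_{j≠4}(α_4 − α_j) = 6·8 = 48 ≡ 9 (mod 13).
Step 5: correct position 4: c_4 = r_4 − e = 6 − 9 ≡ 10 (mod 13). Hence c = [7, 3, 11, 10, 0].
  Check: interpolating c through the α_i gives m(x) = 8 + 11·x (degree < 2) with m(α_i) = c_i for every i, so c is indeed a codeword.


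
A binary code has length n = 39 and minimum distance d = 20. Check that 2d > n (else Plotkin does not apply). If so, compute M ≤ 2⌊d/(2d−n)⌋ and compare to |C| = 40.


Plotkin bound M ≤ 40; given |C| = 40 ≤ bound (satisfied).

Check applicability: 2d = 40, n = 39.
2d − n = 1 > 0, so Plotkin applies.
Compute d/(2d−n) = 20/1 ≈ 20.0000.
⌊d/(2d−n)⌋ = 20.
Plotkin bound: M ≤ 2·20 = 40.
Given |C| = 40, check: satisfied.
This |C| is at the Plotkin bound.


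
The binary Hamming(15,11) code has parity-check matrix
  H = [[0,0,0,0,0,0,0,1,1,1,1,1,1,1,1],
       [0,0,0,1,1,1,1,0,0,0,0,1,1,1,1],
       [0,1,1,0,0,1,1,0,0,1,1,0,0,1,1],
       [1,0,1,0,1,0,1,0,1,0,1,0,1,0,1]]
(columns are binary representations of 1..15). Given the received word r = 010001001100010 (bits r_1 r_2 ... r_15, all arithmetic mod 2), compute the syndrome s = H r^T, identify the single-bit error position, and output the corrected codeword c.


s = (1, 0, 0, 1)^T, error position = 9, corrected codeword c = 010001000100010

Compute s = H r^T mod 2 one row at a time:
  s_1 = 0 + 1 + 1 + 0 + 0 + 0 + 1 + 0 = 3 ≡ 1 (mod 2).
  s_2 = 0 + 0 + 1 + 0 + 0 + 0 + 1 + 0 = 2 ≡ 0 (mod 2).
  s_3 = 1 + 0 + 1 + 0 + 1 + 0 + 1 + 0 = 4 ≡ 0 (mod 2).
  s_4 = 0 + 0 + 0 + 0 + 1 + 0 + 0 + 0 = 1 ≡ 1 (mod 2).
s = (1, 0, 0, 1)^T — this equals column 9 of H (binary 1001), so error is at position 9.
Correct: flip bit 9 of r = 010001001100010 to get c = 010001000100010.


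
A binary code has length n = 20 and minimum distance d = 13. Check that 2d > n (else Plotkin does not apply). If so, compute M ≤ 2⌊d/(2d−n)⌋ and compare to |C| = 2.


Plotkin bound M ≤ 4; given |C| = 2 ≤ bound (satisfied).

Check applicability: 2d = 26, n = 20.
2d − n = 6 > 0, so Plotkin applies.
Compute d/(2d−n) = 13/6 ≈ 2.1667.
⌊d/(2d−n)⌋ = 2.
Plotkin bound: M ≤ 2·2 = 4.
Given |C| = 2, check: satisfied.
This |C| is below the Plotkin bound.


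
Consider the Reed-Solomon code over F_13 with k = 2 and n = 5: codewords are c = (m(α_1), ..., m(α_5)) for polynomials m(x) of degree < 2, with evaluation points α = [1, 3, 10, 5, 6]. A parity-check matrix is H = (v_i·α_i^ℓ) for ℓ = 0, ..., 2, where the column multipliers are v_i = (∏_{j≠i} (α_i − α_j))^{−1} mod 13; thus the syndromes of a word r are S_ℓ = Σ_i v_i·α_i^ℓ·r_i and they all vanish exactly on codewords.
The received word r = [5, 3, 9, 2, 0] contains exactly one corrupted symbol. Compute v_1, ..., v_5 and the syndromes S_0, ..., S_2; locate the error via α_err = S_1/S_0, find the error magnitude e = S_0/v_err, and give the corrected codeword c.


S = (1, 5, 12), error at position 4, error magnitude e = 1, c = [5, 3, 9, 1, 0].

Step 1: column multipliers v_i = (∏_{j≠i}(α_i − α_j))^{−1} mod 13.
  i = 1 (α = 1): (1−3)(1−10)(1−5)(1−6) = (−2)·(−9)·(−4)·(−5) = 360 ≡ 9, so v_1 = 9^{−1} = 3 (mod 13).
  i = 2 (α = 3): (3−1)(3−10)(3−5)(3−6) = 2·(−7)·(−2)·(−3) = −84 ≡ 7, so v_2 = 7^{−1} = 2 (mod 13).
  i = 3 (α = 10): (10−1)(10−3)(10−5)(10−6) = 9·7·5·4 = 1260 ≡ 12, so v_3 = 12^{−1} = 12 (mod 13).
  i = 4 (α = 5): (5−1)(5−3)(5−10)(5−6) = 4·2·(−5)·(−1) = 40 ≡ 1, so v_4 = 1^{−1} = 1 (mod 13).
  i = 5 (α = 6): (6−1)(6−3)(6−10)(6−5) = 5·3·(−4)·1 = −60 ≡ 5, so v_5 = 5^{−1} = 8 (mod 13).
  v = [3, 2, 12, 1, 8].
Step 2: syndromes of r = [5, 3, 9, 2, 0] (all sums mod 13).
  S_0 = Σ v_i r_i = 3·5 + 2·3 + 12·9 + 1·2 + 8·0 = 131 ≡ 1.
  S_1 = Σ v_i α_i r_i = 3·1·5 + 2·3·3 + 12·10·9 + 1·5·2 + 8·6·0 = 1123 ≡ 5.
  α_i^2 mod 13 = [1, 9, 9, 12, 10].
  S_2 = Σ v_i α_i^2 r_i = 3·1·5 + 2·9·3 + 12·9·9 + 1·12·2 + 8·10·0 = 1065 ≡ 12.
  S = (1, 5, 12) ≠ 0, so r is not a codeword (an error is present).
Step 3: locate the error. For a single error e at position i, S_ℓ = v_i·e·α_i^ℓ, so α_err = S_1/S_0.
  S_0^{−1} = 1^{−1} = 1 (mod 13), so α_err = 5·1 = 5 ≡ 5 = α_4. Error position i = 4.
  Consistency check: S_2/S_1 = 12·8 = 96 ≡ 5 = α_err ✓ (single-error assumption holds).
Step 4: error magnitude e = S_0/v_4 = S_0·∏_{j≠4}(α_4 − α_j) = 1·1 = 1 ≡ 1 (mod 13).
Step 5: correct position 4: c_4 = r_4 − e = 2 − 1 ≡ 1 (mod 13). Hence c = [5, 3, 9, 1, 0].
  Check: interpolating c through the α_i gives m(x) = 6 + 12·x (degree < 2) with m(α_i) = c_i for every i, so c is indeed a codeword.


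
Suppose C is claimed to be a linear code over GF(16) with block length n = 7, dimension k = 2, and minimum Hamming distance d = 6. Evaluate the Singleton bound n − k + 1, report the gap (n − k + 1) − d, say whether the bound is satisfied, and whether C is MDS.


Singleton RHS = n − k + 1 = 6, slack = 0, bound satisfied, MDS.

Singleton bound: d ≤ n − k + 1.
Here n = 7, k = 2, so n − k + 1 = 6.
Given d = 6, check d ≤ 6: YES.
Slack = (n − k + 1) − d = 0.
The code is MDS (slack = 0).
Description: the claimed parameters are [7, 2, 6]_16; such a code would be MDS (meets Singleton bound).


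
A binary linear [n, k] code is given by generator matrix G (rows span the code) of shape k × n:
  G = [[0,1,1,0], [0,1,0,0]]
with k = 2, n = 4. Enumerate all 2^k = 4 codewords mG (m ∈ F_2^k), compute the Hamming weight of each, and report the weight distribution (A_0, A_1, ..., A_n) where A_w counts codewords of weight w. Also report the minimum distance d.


Weight distribution: A_0 = 1, A_1 = 2, A_2 = 1. Minimum distance d = 1.

Enumerate all 2^2 = 4 messages m ∈ F_2^2.
For each, compute codeword c = mG in F_2^4, then tally its weight.
  m = 00 → c = 0000, weight = 0.
  m = 10 → c = 0110, weight = 2.
  m = 01 → c = 0100, weight = 1.
  m = 11 → c = 0010, weight = 1.
Tally weights:
  weight 0: 1 codewords.
  weight 1: 2 codewords.
  weight 2: 1 codewords.
Minimum distance d = smallest w > 0 with A_w > 0 = 1.
Sanity: Σ A_w = 4 = 2^2 = 4 ✓.


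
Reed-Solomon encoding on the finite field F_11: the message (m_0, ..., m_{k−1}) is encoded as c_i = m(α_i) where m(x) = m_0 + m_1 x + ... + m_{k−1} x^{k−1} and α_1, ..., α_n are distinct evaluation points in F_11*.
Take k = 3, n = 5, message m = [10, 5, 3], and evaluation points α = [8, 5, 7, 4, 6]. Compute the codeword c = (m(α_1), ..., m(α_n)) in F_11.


c = [0, 0, 5, 1, 5]

Message polynomial: m(x) = 10 + 5·x + 3·x^2 (mod 11).
For each evaluation point α_i, compute m(α_i) mod 11:
  α_1 = 8: Horner steps 3 → 7 → 0, so m(8) = 0.
  α_2 = 5: Horner steps 3 → 9 → 0, so m(5) = 0.
  α_3 = 7: Horner steps 3 → 4 → 5, so m(7) = 5.
  α_4 = 4: Horner steps 3 → 6 → 1, so m(4) = 1.
  α_5 = 6: Horner steps 3 → 1 → 5, so m(6) = 5.
Codeword c = [0, 0, 5, 1, 5] ∈ F_11^5.


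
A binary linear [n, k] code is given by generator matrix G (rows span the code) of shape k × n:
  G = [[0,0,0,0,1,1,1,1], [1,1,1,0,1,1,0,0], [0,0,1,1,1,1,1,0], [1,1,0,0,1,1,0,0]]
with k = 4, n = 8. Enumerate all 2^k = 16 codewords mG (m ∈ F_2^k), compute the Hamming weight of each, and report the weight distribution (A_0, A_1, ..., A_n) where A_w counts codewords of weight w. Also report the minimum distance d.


Weight distribution: A_0 = 1, A_1 = 1, A_2 = 1, A_3 = 1, A_4 = 5, A_5 = 5, A_6 = 1, A_7 = 1. Minimum distance d = 1.

Enumerate all 2^4 = 16 messages m ∈ F_2^4.
For each, compute codeword c = mG in F_2^8, then tally its weight.
  m = 0000 → c = 00000000, weight = 0.
  m = 1000 → c = 00001111, weight = 4.
  m = 0100 → c = 11101100, weight = 5.
  m = 1100 → c = 11100011, weight = 5.
  m = 0010 → c = 00111110, weight = 5.
  m = 1010 → c = 00110001, weight = 3.
  m = 0110 → c = 11010010, weight = 4.
  m = 1110 → c = 11011101, weight = 6.
  m = 0001 → c = 11001100, weight = 4.
  m = 1001 → c = 11000011, weight = 4.
  m = 0101 → c = 00100000, weight = 1.
  m = 1101 → c = 00101111, weight = 5.
  m = 0011 → c = 11110010, weight = 5.
  m = 1011 → c = 11111101, weight = 7.
  m = 0111 → c = 00011110, weight = 4.
  m = 1111 → c = 00010001, weight = 2.
Tally weights:
  weight 0: 1 codewords.
  weight 1: 1 codewords.
  weight 2: 1 codewords.
  weight 3: 1 codewords.
  weight 4: 5 codewords.
  weight 5: 5 codewords.
  weight 6: 1 codewords.
  weight 7: 1 codewords.
Minimum distance d = smallest w > 0 with A_w > 0 = 1.
Sanity: Σ A_w = 16 = 2^4 = 16 ✓.


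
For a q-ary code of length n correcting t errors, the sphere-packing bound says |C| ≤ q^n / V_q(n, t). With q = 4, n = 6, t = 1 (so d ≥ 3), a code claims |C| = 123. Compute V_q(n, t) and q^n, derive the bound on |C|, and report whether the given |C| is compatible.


V_q(n, t) = 19, q^n = 4096, Hamming bound = 215, |C| = 123 ≤ bound (satisfied).

Step 1: Compute V_q(n, t) = Σ_{j=0}^1 C(n, j) (q−1)^j.
  j = 0: C(6,0)·(3)^0 = 1·1 = 1.
  j = 1: C(6,1)·(3)^1 = 6·3 = 18.
  V_q(n, t) = 1 + 18 = 19.
Step 2: q^n = 4^6 = 4096.
Step 3: Hamming bound ⌊q^n / V_q(n,t)⌋ = ⌊4096/19⌋ = 215.
Step 4: Compare |C| = 123 to 215: satisfied.
The claimed |C| lies below the Hamming bound.


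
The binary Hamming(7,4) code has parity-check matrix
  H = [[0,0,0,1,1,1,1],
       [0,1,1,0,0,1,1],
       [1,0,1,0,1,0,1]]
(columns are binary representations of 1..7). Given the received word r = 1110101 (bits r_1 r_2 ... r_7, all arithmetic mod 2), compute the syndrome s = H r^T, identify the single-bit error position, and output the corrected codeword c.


s = (0, 1, 0)^T, error position = 2, corrected codeword c = 1010101

Compute s = H r^T mod 2 one row at a time:
  s_1 = 0 + 1 + 0 + 1 = 2 ≡ 0 (mod 2).
  s_2 = 1 + 1 + 0 + 1 = 3 ≡ 1 (mod 2).
  s_3 = 1 + 1 + 1 + 1 = 4 ≡ 0 (mod 2).
s = (0, 1, 0)^T — this equals column 2 of H (binary 010), so error is at position 2.
Correct: flip bit 2 of r = 1110101 to get c = 1010101.


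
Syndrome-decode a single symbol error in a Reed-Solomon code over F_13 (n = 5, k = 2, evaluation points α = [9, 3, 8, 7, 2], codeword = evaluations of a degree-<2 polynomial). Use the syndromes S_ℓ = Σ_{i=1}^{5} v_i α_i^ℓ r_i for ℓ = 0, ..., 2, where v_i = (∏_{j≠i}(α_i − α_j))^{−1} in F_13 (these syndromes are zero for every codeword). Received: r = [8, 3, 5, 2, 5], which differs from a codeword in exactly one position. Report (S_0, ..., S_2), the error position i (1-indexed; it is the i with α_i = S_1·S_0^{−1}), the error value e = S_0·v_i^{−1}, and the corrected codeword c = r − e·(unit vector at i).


S = (9, 5, 10), error at position 5, error magnitude e = 5, c = [8, 3, 5, 2, 0].

Step 1: column multipliers v_i = (∏_{j≠i}(α_i − α_j))^{−1} mod 13.
  i = 1 (α = 9): (9−3)(9−8)(9−7)(9−2) = 6·1·2·7 = 84 ≡ 6, so v_1 = 6^{−1} = 11 (mod 13).
  i = 2 (α = 3): (3−9)(3−8)(3−7)(3−2) = (−6)·(−5)·(−4)·1 = −120 ≡ 10, so v_2 = 10^{−1} = 4 (mod 13).
  i = 3 (α = 8): (8−9)(8−3)(8−7)(8−2) = (−1)·5·1·6 = −30 ≡ 9, so v_3 = 9^{−1} = 3 (mod 13).
  i = 4 (α = 7): (7−9)(7−3)(7−8)(7−2) = (−2)·4·(−1)·5 = 40 ≡ 1, so v_4 = 1^{−1} = 1 (mod 13).
  i = 5 (α = 2): (2−9)(2−3)(2−8)(2−7) = (−7)·(−1)·(−6)·(−5) = 210 ≡ 2, so v_5 = 2^{−1} = 7 (mod 13).
  v = [11, 4, 3, 1, 7].
Step 2: syndromes of r = [8, 3, 5, 2, 5] (all sums mod 13).
  S_0 = Σ v_i r_i = 11·8 + 4·3 + 3·5 + 1·2 + 7·5 = 152 ≡ 9.
  S_1 = Σ v_i α_i r_i = 11·9·8 + 4·3·3 + 3·8·5 + 1·7·2 + 7·2·5 = 1032 ≡ 5.
  α_i^2 mod 13 = [3, 9, 12, 10, 4].
  S_2 = Σ v_i α_i^2 r_i = 11·3·8 + 4·9·3 + 3·12·5 + 1·10·2 + 7·4·5 = 712 ≡ 10.
  S = (9, 5, 10) ≠ 0, so r is not a codeword (an error is present).
Step 3: locate the error. For a single error e at position i, S_ℓ = v_i·e·α_i^ℓ, so α_err = S_1/S_0.
  S_0^{−1} = 9^{−1} = 3 (mod 13), so α_err = 5·3 = 15 ≡ 2 = α_5. Error position i = 5.
  Consistency check: S_2/S_1 = 10·8 = 80 ≡ 2 = α_err ✓ (single-error assumption holds).
Step 4: error magnitude e = S_0/v_5 = S_0·∏_{j≠5}(α_5 − α_j) = 9·2 = 18 ≡ 5 (mod 13).
Step 5: correct position 5: c_5 = r_5 − e = 5 − 5 ≡ 0 (mod 13). Hence c = [8, 3, 5, 2, 0].
  Check: interpolating c through the α_i gives m(x) = 7 + 3·x (degree < 2) with m(α_i) = c_i for every i, so c is indeed a codeword.


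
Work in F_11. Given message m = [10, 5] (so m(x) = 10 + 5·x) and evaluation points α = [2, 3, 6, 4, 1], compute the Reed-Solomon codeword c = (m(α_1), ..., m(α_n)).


c = [9, 3, 7, 8, 4]

Message polynomial: m(x) = 10 + 5·x (mod 11).
For each evaluation point α_i, compute m(α_i) mod 11:
  α_1 = 2: Horner steps 5 → 9, so m(2) = 9.
  α_2 = 3: Horner steps 5 → 3, so m(3) = 3.
  α_3 = 6: Horner steps 5 → 7, so m(6) = 7.
  α_4 = 4: Horner steps 5 → 8, so m(4) = 8.
  α_5 = 1: Horner steps 5 → 4, so m(1) = 4.
Codeword c = [9, 3, 7, 8, 4] ∈ F_11^5.


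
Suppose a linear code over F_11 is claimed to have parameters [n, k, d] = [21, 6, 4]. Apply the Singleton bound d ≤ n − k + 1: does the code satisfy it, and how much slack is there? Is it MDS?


Singleton RHS = n − k + 1 = 16, slack = 12, bound satisfied, not MDS.

Singleton bound: d ≤ n − k + 1.
Here n = 21, k = 6, so n − k + 1 = 16.
Given d = 4, check d ≤ 16: YES.
Slack = (n − k + 1) − d = 12.
The code is NOT MDS (slack = 12 > 0).
Description: the claimed parameters are [21, 6, 4]_11; such a code would be non-MDS.


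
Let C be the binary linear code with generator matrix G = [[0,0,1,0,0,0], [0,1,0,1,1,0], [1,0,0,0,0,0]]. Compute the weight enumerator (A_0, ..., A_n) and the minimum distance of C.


Weight distribution: A_0 = 1, A_1 = 2, A_2 = 1, A_3 = 1, A_4 = 2, A_5 = 1. Minimum distance d = 1.

Enumerate all 2^3 = 8 messages m ∈ F_2^3.
For each, compute codeword c = mG in F_2^6, then tally its weight.
  m = 000 → c = 000000, weight = 0.
  m = 100 → c = 001000, weight = 1.
  m = 010 → c = 010110, weight = 3.
  m = 110 → c = 011110, weight = 4.
  m = 001 → c = 100000, weight = 1.
  m = 101 → c = 101000, weight = 2.
  m = 011 → c = 110110, weight = 4.
  m = 111 → c = 111110, weight = 5.
Tally weights:
  weight 0: 1 codewords.
  weight 1: 2 codewords.
  weight 2: 1 codewords.
  weight 3: 1 codewords.
  weight 4: 2 codewords.
  weight 5: 1 codewords.
Minimum distance d = smallest w > 0 with A_w > 0 = 1.
Sanity: Σ A_w = 8 = 2^3 = 8 ✓.


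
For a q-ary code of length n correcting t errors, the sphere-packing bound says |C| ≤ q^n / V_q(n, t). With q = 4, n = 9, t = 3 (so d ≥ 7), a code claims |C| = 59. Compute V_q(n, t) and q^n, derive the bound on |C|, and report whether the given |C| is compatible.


V_q(n, t) = 2620, q^n = 262144, Hamming bound = 100, |C| = 59 ≤ bound (satisfied).

Step 1: Compute V_q(n, t) = Σ_{j=0}^3 C(n, j) (q−1)^j.
  j = 0: C(9,0)·(3)^0 = 1·1 = 1.
  j = 1: C(9,1)·(3)^1 = 9·3 = 27.
  j = 2: C(9,2)·(3)^2 = 36·9 = 324.
  j = 3: C(9,3)·(3)^3 = 84·27 = 2268.
  V_q(n, t) = 1 + 27 + 324 + 2268 = 2620.
Step 2: q^n = 4^9 = 262144.
Step 3: Hamming bound ⌊q^n / V_q(n,t)⌋ = ⌊262144/2620⌋ = 100.
Step 4: Compare |C| = 59 to 100: satisfied.
The claimed |C| lies below the Hamming bound.


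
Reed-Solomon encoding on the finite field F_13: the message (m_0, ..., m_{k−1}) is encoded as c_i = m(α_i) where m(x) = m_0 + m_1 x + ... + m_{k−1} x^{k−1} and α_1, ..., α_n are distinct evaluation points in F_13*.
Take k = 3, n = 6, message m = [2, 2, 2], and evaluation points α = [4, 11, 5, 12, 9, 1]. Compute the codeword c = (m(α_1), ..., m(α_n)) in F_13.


c = [3, 6, 10, 2, 0, 6]

Message polynomial: m(x) = 2 + 2·x + 2·x^2 (mod 13).
For each evaluation point α_i, compute m(α_i) mod 13:
  α_1 = 4: Horner steps 2 → 10 → 3, so m(4) = 3.
  α_2 = 11: Horner steps 2 → 11 → 6, so m(11) = 6.
  α_3 = 5: Horner steps 2 → 12 → 10, so m(5) = 10.
  α_4 = 12: Horner steps 2 → 0 → 2, so m(12) = 2.
  α_5 = 9: Horner steps 2 → 7 → 0, so m(9) = 0.
  α_6 = 1: Horner steps 2 → 4 → 6, so m(1) = 6.
Codeword c = [3, 6, 10, 2, 0, 6] ∈ F_13^6.


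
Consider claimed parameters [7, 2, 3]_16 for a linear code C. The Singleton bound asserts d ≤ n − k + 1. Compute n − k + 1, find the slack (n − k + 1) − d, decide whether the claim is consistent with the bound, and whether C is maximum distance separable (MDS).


Singleton RHS = n − k + 1 = 6, slack = 3, bound satisfied, not MDS.

Singleton bound: d ≤ n − k + 1.
Here n = 7, k = 2, so n − k + 1 = 6.
Given d = 3, check d ≤ 6: YES.
Slack = (n − k + 1) − d = 3.
The code is NOT MDS (slack = 3 > 0).
Description: the claimed parameters are [7, 2, 3]_16; such a code would be non-MDS.


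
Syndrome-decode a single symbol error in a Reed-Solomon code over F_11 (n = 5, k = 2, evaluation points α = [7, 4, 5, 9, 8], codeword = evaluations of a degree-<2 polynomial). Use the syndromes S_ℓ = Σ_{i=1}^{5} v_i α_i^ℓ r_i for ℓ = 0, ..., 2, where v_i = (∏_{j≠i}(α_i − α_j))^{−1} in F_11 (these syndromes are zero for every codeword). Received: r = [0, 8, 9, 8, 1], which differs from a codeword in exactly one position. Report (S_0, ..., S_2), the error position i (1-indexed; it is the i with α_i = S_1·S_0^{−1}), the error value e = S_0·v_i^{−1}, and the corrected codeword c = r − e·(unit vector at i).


S = (4, 3, 5), error at position 4, error magnitude e = 6, c = [0, 8, 9, 2, 1].

Step 1: column multipliers v_i = (∏_{j≠i}(α_i − α_j))^{−1} mod 11.
  i = 1 (α = 7): (7−4)(7−5)(7−9)(7−8) = 3·2·(−2)·(−1) = 12 ≡ 1, so v_1 = 1^{−1} = 1 (mod 11).
  i = 2 (α = 4): (4−7)(4−5)(4−9)(4−8) = (−3)·(−1)·(−5)·(−4) = 60 ≡ 5, so v_2 = 5^{−1} = 9 (mod 11).
  i = 3 (α = 5): (5−7)(5−4)(5−9)(5−8) = (−2)·1·(−4)·(−3) = −24 ≡ 9, so v_3 = 9^{−1} = 5 (mod 11).
  i = 4 (α = 9): (9−7)(9−4)(9−5)(9−8) = 2·5·4·1 = 40 ≡ 7, so v_4 = 7^{−1} = 8 (mod 11).
  i = 5 (α = 8): (8−7)(8−4)(8−5)(8−9) = 1·4·3·(−1) = −12 ≡ 10, so v_5 = 10^{−1} = 10 (mod 11).
  v = [1, 9, 5, 8, 10].
Step 2: syndromes of r = [0, 8, 9, 8, 1] (all sums mod 11).
  S_0 = Σ v_i r_i = 1·0 + 9·8 + 5·9 + 8·8 + 10·1 = 191 ≡ 4.
  S_1 = Σ v_i α_i r_i = 1·7·0 + 9·4·8 + 5·5·9 + 8·9·8 + 10·8·1 = 1169 ≡ 3.
  α_i^2 mod 11 = [5, 5, 3, 4, 9].
  S_2 = Σ v_i α_i^2 r_i = 1·5·0 + 9·5·8 + 5·3·9 + 8·4·8 + 10·9·1 = 841 ≡ 5.
  S = (4, 3, 5) ≠ 0, so r is not a codeword (an error is present).
Step 3: locate the error. For a single error e at position i, S_ℓ = v_i·e·α_i^ℓ, so α_err = S_1/S_0.
  S_0^{−1} = 4^{−1} = 3 (mod 11), so α_err = 3·3 = 9 ≡ 9 = α_4. Error position i = 4.
  Consistency check: S_2/S_1 = 5·4 = 20 ≡ 9 = α_err ✓ (single-error assumption holds).
Step 4: error magnitude e = S_0/v_4 = S_0·∏_{j≠4}(α_4 − α_j) = 4·7 = 28 ≡ 6 (mod 11).
Step 5: correct position 4: c_4 = r_4 − e = 8 − 6 ≡ 2 (mod 11). Hence c = [0, 8, 9, 2, 1].
  Check: interpolating c through the α_i gives m(x) = 4 + 1·x (degree < 2) with m(α_i) = c_i for every i, so c is indeed a codeword.


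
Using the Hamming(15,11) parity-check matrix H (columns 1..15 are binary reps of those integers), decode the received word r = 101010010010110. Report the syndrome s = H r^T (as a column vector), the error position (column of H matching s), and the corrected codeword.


s = (0, 1, 1, 1)^T, error position = 7, corrected codeword c = 101010110010110

Compute s = H r^T mod 2 one row at a time:
  s_1 = 1 + 0 + 0 + 1 + 0 + 1 + 1 + 0 = 4 ≡ 0 (mod 2).
  s_2 = 0 + 1 + 0 + 0 + 0 + 1 + 1 + 0 = 3 ≡ 1 (mod 2).
  s_3 = 0 + 1 + 0 + 0 + 0 + 1 + 1 + 0 = 3 ≡ 1 (mod 2).
  s_4 = 1 + 1 + 1 + 0 + 0 + 1 + 1 + 0 = 5 ≡ 1 (mod 2).
s = (0, 1, 1, 1)^T — this equals column 7 of H (binary 0111), so error is at position 7.
Correct: flip bit 7 of r = 101010010010110 to get c = 101010110010110.


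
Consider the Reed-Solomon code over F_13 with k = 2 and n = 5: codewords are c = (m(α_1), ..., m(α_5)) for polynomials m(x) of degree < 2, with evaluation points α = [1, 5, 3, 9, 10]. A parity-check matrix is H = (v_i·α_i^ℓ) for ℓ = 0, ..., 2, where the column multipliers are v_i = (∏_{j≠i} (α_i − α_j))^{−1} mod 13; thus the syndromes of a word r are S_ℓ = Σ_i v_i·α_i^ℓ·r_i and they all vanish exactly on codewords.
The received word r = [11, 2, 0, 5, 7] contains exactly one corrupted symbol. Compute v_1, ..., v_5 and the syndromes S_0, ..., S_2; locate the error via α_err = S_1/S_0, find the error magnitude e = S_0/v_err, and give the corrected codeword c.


S = (4, 10, 12), error at position 4, error magnitude e = 12, c = [11, 2, 0, 6, 7].

Step 1: column multipliers v_i = (∏_{j≠i}(α_i − α_j))^{−1} mod 13.
  i = 1 (α = 1): (1−5)(1−3)(1−9)(1−10) = (−4)·(−2)·(−8)·(−9) = 576 ≡ 4, so v_1 = 4^{−1} = 10 (mod 13).
  i = 2 (α = 5): (5−1)(5−3)(5−9)(5−10) = 4·2·(−4)·(−5) = 160 ≡ 4, so v_2 = 4^{−1} = 10 (mod 13).
  i = 3 (α = 3): (3−1)(3−5)(3−9)(3−10) = 2·(−2)·(−6)·(−7) = −168 ≡ 1, so v_3 = 1^{−1} = 1 (mod 13).
  i = 4 (α = 9): (9−1)(9−5)(9−3)(9−10) = 8·4·6·(−1) = −192 ≡ 3, so v_4 = 3^{−1} = 9 (mod 13).
  i = 5 (α = 10): (10−1)(10−5)(10−3)(10−9) = 9·5·7·1 = 315 ≡ 3, so v_5 = 3^{−1} = 9 (mod 13).
  v = [10, 10, 1, 9, 9].
Step 2: syndromes of r = [11, 2, 0, 5, 7] (all sums mod 13).
  S_0 = Σ v_i r_i = 10·11 + 10·2 + 1·0 + 9·5 + 9·7 = 238 ≡ 4.
  S_1 = Σ v_i α_i r_i = 10·1·11 + 10·5·2 + 1·3·0 + 9·9·5 + 9·10·7 = 1245 ≡ 10.
  α_i^2 mod 13 = [1, 12, 9, 3, 9].
  S_2 = Σ v_i α_i^2 r_i = 10·1·11 + 10·12·2 + 1·9·0 + 9·3·5 + 9·9·7 = 1052 ≡ 12.
  S = (4, 10, 12) ≠ 0, so r is not a codeword (an error is present).
Step 3: locate the error. For a single error e at position i, S_ℓ = v_i·e·α_i^ℓ, so α_err = S_1/S_0.
  S_0^{−1} = 4^{−1} = 10 (mod 13), so α_err = 10·10 = 100 ≡ 9 = α_4. Error position i = 4.
  Consistency check: S_2/S_1 = 12·4 = 48 ≡ 9 = α_err ✓ (single-error assumption holds).
Step 4: error magnitude e = S_0/v_4 = S_0·∏_{j≠4}(α_4 − α_j) = 4·3 = 12 ≡ 12 (mod 13).
Step 5: correct position 4: c_4 = r_4 − e = 5 − 12 ≡ 6 (mod 13). Hence c = [11, 2, 0, 6, 7].
  Check: interpolating c through the α_i gives m(x) = 10 + 1·x (degree < 2) with m(α_i) = c_i for every i, so c is indeed a codeword.


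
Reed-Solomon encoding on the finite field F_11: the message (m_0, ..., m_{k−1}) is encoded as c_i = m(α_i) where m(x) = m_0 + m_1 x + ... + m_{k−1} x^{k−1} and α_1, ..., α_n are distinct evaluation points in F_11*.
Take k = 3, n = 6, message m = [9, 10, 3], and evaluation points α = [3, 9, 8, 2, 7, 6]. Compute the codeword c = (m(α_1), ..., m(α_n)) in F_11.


c = [0, 1, 6, 8, 6, 1]

Message polynomial: m(x) = 9 + 10·x + 3·x^2 (mod 11).
For each evaluation point α_i, compute m(α_i) mod 11:
  α_1 = 3: Horner steps 3 → 8 → 0, so m(3) = 0.
  α_2 = 9: Horner steps 3 → 4 → 1, so m(9) = 1.
  α_3 = 8: Horner steps 3 → 1 → 6, so m(8) = 6.
  α_4 = 2: Horner steps 3 → 5 → 8, so m(2) = 8.
  α_5 = 7: Horner steps 3 → 9 → 6, so m(7) = 6.
  α_6 = 6: Horner steps 3 → 6 → 1, so m(6) = 1.
Codeword c = [0, 1, 6, 8, 6, 1] ∈ F_11^6.


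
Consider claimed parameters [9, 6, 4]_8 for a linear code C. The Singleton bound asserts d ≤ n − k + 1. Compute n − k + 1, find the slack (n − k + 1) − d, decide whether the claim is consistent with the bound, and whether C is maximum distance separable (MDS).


Singleton RHS = n − k + 1 = 4, slack = 0, bound satisfied, MDS.

Singleton bound: d ≤ n − k + 1.
Here n = 9, k = 6, so n − k + 1 = 4.
Given d = 4, check d ≤ 4: YES.
Slack = (n − k + 1) − d = 0.
The code is MDS (slack = 0).
Description: the claimed parameters are [9, 6, 4]_8; such a code would be MDS (meets Singleton bound).


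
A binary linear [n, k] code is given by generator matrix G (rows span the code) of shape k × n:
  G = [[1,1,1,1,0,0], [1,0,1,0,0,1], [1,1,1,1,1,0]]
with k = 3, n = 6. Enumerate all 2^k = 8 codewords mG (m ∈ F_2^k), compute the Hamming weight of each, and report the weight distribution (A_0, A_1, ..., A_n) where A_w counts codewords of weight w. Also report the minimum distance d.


Weight distribution: A_0 = 1, A_1 = 1, A_3 = 2, A_4 = 3, A_5 = 1. Minimum distance d = 1.

Enumerate all 2^3 = 8 messages m ∈ F_2^3.
For each, compute codeword c = mG in F_2^6, then tally its weight.
  m = 000 → c = 000000, weight = 0.
  m = 100 → c = 111100, weight = 4.
  m = 010 → c = 101001, weight = 3.
  m = 110 → c = 010101, weight = 3.
  m = 001 → c = 111110, weight = 5.
  m = 101 → c = 000010, weight = 1.
  m = 011 → c = 010111, weight = 4.
  m = 111 → c = 101011, weight = 4.
Tally weights:
  weight 0: 1 codewords.
  weight 1: 1 codewords.
  weight 3: 2 codewords.
  weight 4: 3 codewords.
  weight 5: 1 codewords.
Minimum distance d = smallest w > 0 with A_w > 0 = 1.
Sanity: Σ A_w = 8 = 2^3 = 8 ✓.


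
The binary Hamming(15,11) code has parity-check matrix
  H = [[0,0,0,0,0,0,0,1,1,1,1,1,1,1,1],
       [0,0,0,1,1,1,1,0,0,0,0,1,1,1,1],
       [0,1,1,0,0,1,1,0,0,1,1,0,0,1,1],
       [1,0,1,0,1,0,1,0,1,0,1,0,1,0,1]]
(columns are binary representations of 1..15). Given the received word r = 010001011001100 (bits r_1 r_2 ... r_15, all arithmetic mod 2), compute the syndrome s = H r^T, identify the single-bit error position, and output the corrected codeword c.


s = (0, 1, 0, 0)^T, error position = 4, corrected codeword c = 010101011001100

Compute s = H r^T mod 2 one row at a time:
  s_1 = 1 + 1 + 0 + 0 + 1 + 1 + 0 + 0 = 4 ≡ 0 (mod 2).
  s_2 = 0 + 0 + 1 + 0 + 1 + 1 + 0 + 0 = 3 ≡ 1 (mod 2).
  s_3 = 1 + 0 + 1 + 0 + 0 + 0 + 0 + 0 = 2 ≡ 0 (mod 2).
  s_4 = 0 + 0 + 0 + 0 + 1 + 0 + 1 + 0 = 2 ≡ 0 (mod 2).
s = (0, 1, 0, 0)^T — this equals column 4 of H (binary 0100), so error is at position 4.
Correct: flip bit 4 of r = 010001011001100 to get c = 010101011001100.


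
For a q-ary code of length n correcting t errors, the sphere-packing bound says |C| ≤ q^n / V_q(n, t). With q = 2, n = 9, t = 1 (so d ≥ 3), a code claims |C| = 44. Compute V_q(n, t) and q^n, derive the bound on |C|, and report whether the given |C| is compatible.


V_q(n, t) = 10, q^n = 512, Hamming bound = 51, |C| = 44 ≤ bound (satisfied).

Step 1: Compute V_q(n, t) = Σ_{j=0}^1 C(n, j) (q−1)^j.
  j = 0: C(9,0)·(1)^0 = 1·1 = 1.
  j = 1: C(9,1)·(1)^1 = 9·1 = 9.
  V_q(n, t) = 1 + 9 = 10.
Step 2: q^n = 2^9 = 512.
Step 3: Hamming bound ⌊q^n / V_q(n,t)⌋ = ⌊512/10⌋ = 51.
Step 4: Compare |C| = 44 to 51: satisfied.
The claimed |C| lies below the Hamming bound.


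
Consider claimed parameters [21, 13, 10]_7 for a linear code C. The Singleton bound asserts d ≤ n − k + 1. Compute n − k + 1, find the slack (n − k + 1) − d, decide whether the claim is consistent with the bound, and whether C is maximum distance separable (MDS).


Singleton RHS = n − k + 1 = 9, slack = -1, bound violated (no such code; not MDS).

Singleton bound: d ≤ n − k + 1.
Here n = 21, k = 13, so n − k + 1 = 9.
Given d = 10, check d ≤ 9: NO.
Slack = (n − k + 1) − d = -1.
The slack is negative: d = 10 exceeds n − k + 1 = 9 by 1, so the Singleton bound is violated and no linear [21, 13, 10]_7 code can exist. In particular it is not MDS (MDS requires d = n − k + 1 exactly).
Description: the claimed parameters are [21, 13, 10]_7; such a code would be impossible (violates the Singleton bound).


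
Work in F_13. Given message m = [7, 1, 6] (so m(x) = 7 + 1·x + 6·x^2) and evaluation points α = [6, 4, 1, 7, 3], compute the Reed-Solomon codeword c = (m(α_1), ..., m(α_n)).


c = [8, 3, 1, 9, 12]

Message polynomial: m(x) = 7 + 1·x + 6·x^2 (mod 13).
For each evaluation point α_i, compute m(α_i) mod 13:
  α_1 = 6: Horner steps 6 → 11 → 8, so m(6) = 8.
  α_2 = 4: Horner steps 6 → 12 → 3, so m(4) = 3.
  α_3 = 1: Horner steps 6 → 7 → 1, so m(1) = 1.
  α_4 = 7: Horner steps 6 → 4 → 9, so m(7) = 9.
  α_5 = 3: Horner steps 6 → 6 → 12, so m(3) = 12.
Codeword c = [8, 3, 1, 9, 12] ∈ F_13^5.


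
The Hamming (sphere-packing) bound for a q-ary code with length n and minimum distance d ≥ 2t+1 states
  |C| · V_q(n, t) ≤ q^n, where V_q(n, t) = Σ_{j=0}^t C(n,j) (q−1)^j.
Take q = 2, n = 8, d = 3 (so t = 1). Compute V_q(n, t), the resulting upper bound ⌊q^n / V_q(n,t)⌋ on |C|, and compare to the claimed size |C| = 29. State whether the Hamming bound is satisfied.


V_q(n, t) = 9, q^n = 256, Hamming bound = 28, |C| = 29 > bound (violated).

Step 1: Compute V_q(n, t) = Σ_{j=0}^1 C(n, j) (q−1)^j.
  j = 0: C(8,0)·(1)^0 = 1·1 = 1.
  j = 1: C(8,1)·(1)^1 = 8·1 = 8.
  V_q(n, t) = 1 + 8 = 9.
Step 2: q^n = 2^8 = 256.
Step 3: Hamming bound ⌊q^n / V_q(n,t)⌋ = ⌊256/9⌋ = 28.
Step 4: Compare |C| = 29 to 28: violated.
The claimed |C| lies above the Hamming bound, so no 2-ary code of length 8 with d ≥ 3 can have 29 codewords.


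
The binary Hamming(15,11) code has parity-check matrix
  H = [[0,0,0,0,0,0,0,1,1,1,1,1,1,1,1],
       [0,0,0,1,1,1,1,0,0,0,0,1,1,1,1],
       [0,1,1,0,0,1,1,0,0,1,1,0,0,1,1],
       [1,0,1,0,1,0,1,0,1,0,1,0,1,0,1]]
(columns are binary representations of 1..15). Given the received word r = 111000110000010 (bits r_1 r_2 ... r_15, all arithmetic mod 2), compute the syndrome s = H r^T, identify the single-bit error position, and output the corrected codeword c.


s = (0, 0, 0, 1)^T, error position = 1, corrected codeword c = 011000110000010

Compute s = H r^T mod 2 one row at a time:
  s_1 = 1 + 0 + 0 + 0 + 0 + 0 + 1 + 0 = 2 ≡ 0 (mod 2).
  s_2 = 0 + 0 + 0 + 1 + 0 + 0 + 1 + 0 = 2 ≡ 0 (mod 2).
  s_3 = 1 + 1 + 0 + 1 + 0 + 0 + 1 + 0 = 4 ≡ 0 (mod 2).
  s_4 = 1 + 1 + 0 + 1 + 0 + 0 + 0 + 0 = 3 ≡ 1 (mod 2).
s = (0, 0, 0, 1)^T — this equals column 1 of H (binary 0001), so error is at position 1.
Correct: flip bit 1 of r = 111000110000010 to get c = 011000110000010.


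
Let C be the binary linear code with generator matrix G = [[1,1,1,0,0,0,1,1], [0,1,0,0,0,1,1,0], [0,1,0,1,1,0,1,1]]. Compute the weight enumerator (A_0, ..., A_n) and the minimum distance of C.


Weight distribution: A_0 = 1, A_3 = 1, A_4 = 3, A_5 = 2, A_7 = 1. Minimum distance d = 3.

Enumerate all 2^3 = 8 messages m ∈ F_2^3.
For each, compute codeword c = mG in F_2^8, then tally its weight.
  m = 000 → c = 00000000, weight = 0.
  m = 100 → c = 11100011, weight = 5.
  m = 010 → c = 01000110, weight = 3.
  m = 110 → c = 10100101, weight = 4.
  m = 001 → c = 01011011, weight = 5.
  m = 101 → c = 10111000, weight = 4.
  m = 011 → c = 00011101, weight = 4.
  m = 111 → c = 11111110, weight = 7.
Tally weights:
  weight 0: 1 codewords.
  weight 3: 1 codewords.
  weight 4: 3 codewords.
  weight 5: 2 codewords.
  weight 7: 1 codewords.
Minimum distance d = smallest w > 0 with A_w > 0 = 3.
Sanity: Σ A_w = 8 = 2^3 = 8 ✓.


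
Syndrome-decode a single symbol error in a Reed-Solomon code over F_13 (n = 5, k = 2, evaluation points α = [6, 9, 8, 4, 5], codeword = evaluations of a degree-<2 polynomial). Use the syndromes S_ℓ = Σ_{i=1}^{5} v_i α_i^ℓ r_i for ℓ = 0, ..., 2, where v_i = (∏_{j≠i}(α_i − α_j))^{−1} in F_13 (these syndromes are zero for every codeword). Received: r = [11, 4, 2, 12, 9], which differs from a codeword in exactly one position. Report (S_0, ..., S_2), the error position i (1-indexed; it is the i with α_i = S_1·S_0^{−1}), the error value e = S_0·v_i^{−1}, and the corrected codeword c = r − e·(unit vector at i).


S = (5, 7, 2), error at position 4, error magnitude e = 5, c = [11, 4, 2, 7, 9].

Step 1: column multipliers v_i = (∏_{j≠i}(α_i − α_j))^{−1} mod 13.
  i = 1 (α = 6): (6−9)(6−8)(6−4)(6−5) = (−3)·(−2)·2·1 = 12 ≡ 12, so v_1 = 12^{−1} = 12 (mod 13).
  i = 2 (α = 9): (9−6)(9−8)(9−4)(9−5) = 3·1·5·4 = 60 ≡ 8, so v_2 = 8^{−1} = 5 (mod 13).
  i = 3 (α = 8): (8−6)(8−9)(8−4)(8−5) = 2·(−1)·4·3 = −24 ≡ 2, so v_3 = 2^{−1} = 7 (mod 13).
  i = 4 (α = 4): (4−6)(4−9)(4−8)(4−5) = (−2)·(−5)·(−4)·(−1) = 40 ≡ 1, so v_4 = 1^{−1} = 1 (mod 13).
  i = 5 (α = 5): (5−6)(5−9)(5−8)(5−4) = (−1)·(−4)·(−3)·1 = −12 ≡ 1, so v_5 = 1^{−1} = 1 (mod 13).
  v = [12, 5, 7, 1, 1].
Step 2: syndromes of r = [11, 4, 2, 12, 9] (all sums mod 13).
  S_0 = Σ v_i r_i = 12·11 + 5·4 + 7·2 + 1·12 + 1·9 = 187 ≡ 5.
  S_1 = Σ v_i α_i r_i = 12·6·11 + 5·9·4 + 7·8·2 + 1·4·12 + 1·5·9 = 1177 ≡ 7.
  α_i^2 mod 13 = [10, 3, 12, 3, 12].
  S_2 = Σ v_i α_i^2 r_i = 12·10·11 + 5·3·4 + 7·12·2 + 1·3·12 + 1·12·9 = 1692 ≡ 2.
  S = (5, 7, 2) ≠ 0, so r is not a codeword (an error is present).
Step 3: locate the error. For a single error e at position i, S_ℓ = v_i·e·α_i^ℓ, so α_err = S_1/S_0.
  S_0^{−1} = 5^{−1} = 8 (mod 13), so α_err = 7·8 = 56 ≡ 4 = α_4. Error position i = 4.
  Consistency check: S_2/S_1 = 2·2 = 4 ≡ 4 = α_err ✓ (single-error assumption holds).
Step 4: error magnitude e = S_0/v_4 = S_0·∏_{j≠4}(α_4 − α_j) = 5·1 = 5 ≡ 5 (mod 13).
Step 5: correct position 4: c_4 = r_4 − e = 12 − 5 ≡ 7 (mod 13). Hence c = [11, 4, 2, 7, 9].
  Check: interpolating c through the α_i gives m(x) = 12 + 2·x (degree < 2) with m(α_i) = c_i for every i, so c is indeed a codeword.
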